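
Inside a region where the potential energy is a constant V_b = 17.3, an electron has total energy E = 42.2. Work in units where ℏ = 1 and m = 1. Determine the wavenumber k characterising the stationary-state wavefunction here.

With E > V_b the solution is oscillatory, ψ ∝ e^{±ikx} with k = √(2m(E − V_b))/ℏ.
k = √(2 × 1 × 24.9) = 7.057.

k = 7.06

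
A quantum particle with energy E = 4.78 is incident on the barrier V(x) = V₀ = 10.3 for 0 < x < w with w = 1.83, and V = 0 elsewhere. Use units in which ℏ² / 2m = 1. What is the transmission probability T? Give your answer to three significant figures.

T = 0.000733

E < V₀: inside the barrier ψ ∝ e^{±κx} with κ = √(2m(V₀ − E))/ℏ = 2.349.
κw = 4.300, sinh(κw) = 36.83.
The exact tunnelling result is T⁻¹ = 1 + V₀² sinh²(κw) / [4E(V₀ − E)] = 1364, so T = 0.000733.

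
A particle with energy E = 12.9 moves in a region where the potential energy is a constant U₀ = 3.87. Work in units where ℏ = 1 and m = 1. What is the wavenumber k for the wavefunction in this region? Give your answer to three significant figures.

With E > U₀ the solution is oscillatory, ψ ∝ e^{±ikx} with k = √(2m(E − U₀))/ℏ.
k = √(2 × 1 × 9.03) = 4.250.

k = 4.25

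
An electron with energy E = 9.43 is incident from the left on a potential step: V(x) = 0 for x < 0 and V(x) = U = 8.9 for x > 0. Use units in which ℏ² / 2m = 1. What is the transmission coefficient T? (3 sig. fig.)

The wavenumbers are k₁ = √(2mE)/ℏ = 3.071 on the left and k₂ = √(2m(E − U))/ℏ = 0.7280 on the right.
Matching ψ and ψ′ at x = 0 gives r = (k₁ − k₂)/(k₁ + k₂), so R = r² = 0.3803 and T = 1 − R = 0.6197.

T = 0.620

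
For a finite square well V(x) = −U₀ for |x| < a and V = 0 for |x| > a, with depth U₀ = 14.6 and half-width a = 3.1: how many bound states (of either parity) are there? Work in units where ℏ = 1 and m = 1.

N = 11

The dimensionless depth is z₀ = a√(2mU₀)/ℏ = 3.1 × √(29.20) = 16.75.
A new bound state (alternating even/odd) appears each time z₀ passes a multiple of π/2, so N = ⌊2z₀/π⌋ + 1 = ⌊10.66⌋ + 1 = 11.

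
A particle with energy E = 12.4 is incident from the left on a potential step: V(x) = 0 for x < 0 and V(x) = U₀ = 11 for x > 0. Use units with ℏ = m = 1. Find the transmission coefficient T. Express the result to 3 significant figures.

The wavenumbers are k₁ = √(2mE)/ℏ = 4.980 on the left and k₂ = √(2m(E − U₀))/ℏ = 1.673 on the right.
Matching ψ and ψ′ at x = 0 gives r = (k₁ − k₂)/(k₁ + k₂), so R = r² = 0.2470 and T = 1 − R = 0.7530.

T = 0.753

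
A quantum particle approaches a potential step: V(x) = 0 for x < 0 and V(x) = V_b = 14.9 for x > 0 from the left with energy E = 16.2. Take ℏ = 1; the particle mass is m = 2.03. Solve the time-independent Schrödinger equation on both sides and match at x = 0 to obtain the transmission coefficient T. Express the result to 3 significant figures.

T = 0.688

On each side the TISE gives plane waves with k = √(2m(E − V))/ℏ: k₁ = √(2·2.03·16.2) = 8.110, k₂ = √(2·2.03·1.3) = 2.297.
Matching ψ and ψ′ at x = 0 gives r = (k₁ − k₂)/(k₁ + k₂), so R = r² = 0.3119 and T = 1 − R = 0.6881.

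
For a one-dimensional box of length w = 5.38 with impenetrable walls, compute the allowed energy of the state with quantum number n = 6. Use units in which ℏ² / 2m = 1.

Requiring ψ(0) = ψ(w) = 0 quantises k = nπ/w, hence E_n = ℏ²k²/2m = n²π²ℏ²/(2mw²).
E_6 = 6² × π² / (2 × 0.5 × 5.38²) = 12.28.

E = 12.3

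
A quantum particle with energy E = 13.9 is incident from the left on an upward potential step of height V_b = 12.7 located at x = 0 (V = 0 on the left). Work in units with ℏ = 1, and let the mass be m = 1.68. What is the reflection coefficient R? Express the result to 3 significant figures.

The wavenumbers are k₁ = √(2mE)/ℏ = 6.834 on the left and k₂ = √(2m(E − V_b))/ℏ = 2.008 on the right.
Matching ψ and ψ′ at x = 0 gives r = (k₁ − k₂)/(k₁ + k₂), so R = r² = 0.2979 and T = 1 − R = 0.7021.

R = 0.298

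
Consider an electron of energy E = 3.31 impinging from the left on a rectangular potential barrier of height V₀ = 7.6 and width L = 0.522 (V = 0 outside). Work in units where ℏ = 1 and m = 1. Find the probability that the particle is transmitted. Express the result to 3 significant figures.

Since E < V₀ the interior solution is evanescent with decay constant κ = √(2m(V₀ − E))/ℏ = 2.929.
κL = 1.529, sinh(κL) = 2.198.
Matching ψ, ψ′ at both faces gives T = [1 + V₀² sinh²(κL) / (4E(V₀ − E))]⁻¹ = 1/5.915 = 0.169.

T = 0.169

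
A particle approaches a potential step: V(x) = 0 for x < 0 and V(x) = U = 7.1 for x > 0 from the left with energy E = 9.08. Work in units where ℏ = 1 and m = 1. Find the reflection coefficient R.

R = 0.132

The wavenumbers are k₁ = √(2mE)/ℏ = 4.261 on the left and k₂ = √(2m(E − U))/ℏ = 1.990 on the right.
Continuity of ψ and ψ′ at the step yields the reflection amplitude r = (k₁ − k₂)/(k₁ + k₂) = 0.3634; thus R = |r|² = 0.1320, T = 0.8680.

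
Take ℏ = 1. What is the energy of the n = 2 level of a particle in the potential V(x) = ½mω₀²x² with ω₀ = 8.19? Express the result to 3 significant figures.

E = 20.5

Using E_n = (n + ½)ℏω₀: E_2 = 2.5 × 8.19 = 20.48.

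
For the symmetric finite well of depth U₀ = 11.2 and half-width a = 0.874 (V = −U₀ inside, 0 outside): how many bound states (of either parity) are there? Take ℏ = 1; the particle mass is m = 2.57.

N = 5

Define the well-strength parameter z₀ = (a/ℏ)√(2mU₀) = 0.874 × √(2·2.57·11.2) = 6.631.
The even/odd transcendental equations gain one root per π/2 in z₀, giving N = 1 + ⌊2z₀/π⌋ = 1 + ⌊4.222⌋ = 5.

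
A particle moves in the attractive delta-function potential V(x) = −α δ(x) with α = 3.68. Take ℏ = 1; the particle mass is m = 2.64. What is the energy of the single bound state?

E = -17.9

For x ≠ 0 the bound state is ψ ∝ e^{−κ|x|}; integrating the TISE across the delta gives the cusp condition 2κ = 2mα/ℏ², so κ = 9.715.
Then E = −ℏ²κ²/(2m) = −mα²/(2ℏ²) = -17.88.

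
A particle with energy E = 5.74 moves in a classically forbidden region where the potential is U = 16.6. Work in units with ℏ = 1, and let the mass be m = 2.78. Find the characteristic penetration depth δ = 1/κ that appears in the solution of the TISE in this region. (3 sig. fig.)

δ = 0.129

Since E < U the TISE in this region is ψ'' = κ²ψ with κ = √(2m(U − E))/ℏ.
κ = √(2 × 2.78 × 10.86) = 7.771. The penetration depth is δ = 1/κ = 0.129.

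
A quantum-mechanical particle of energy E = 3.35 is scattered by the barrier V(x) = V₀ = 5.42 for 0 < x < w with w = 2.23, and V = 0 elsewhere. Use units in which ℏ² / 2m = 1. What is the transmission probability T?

T = 0.00615

Since E < V₀ the interior solution is evanescent with decay constant κ = √(2m(V₀ − E))/ℏ = 1.439.
κw = 3.208, sinh(κw) = 12.35.
Matching ψ, ψ′ at both faces gives T = [1 + V₀² sinh²(κw) / (4E(V₀ − E))]⁻¹ = 1/162.5 = 0.00615.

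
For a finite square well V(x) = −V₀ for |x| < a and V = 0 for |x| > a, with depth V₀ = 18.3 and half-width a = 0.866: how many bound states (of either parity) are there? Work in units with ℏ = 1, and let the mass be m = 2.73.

N = 6

Define the well-strength parameter z₀ = (a/ℏ)√(2mV₀) = 0.866 × √(2·2.73·18.3) = 8.656.
A new bound state (alternating even/odd) appears each time z₀ passes a multiple of π/2, so N = ⌊2z₀/π⌋ + 1 = ⌊5.511⌋ + 1 = 6.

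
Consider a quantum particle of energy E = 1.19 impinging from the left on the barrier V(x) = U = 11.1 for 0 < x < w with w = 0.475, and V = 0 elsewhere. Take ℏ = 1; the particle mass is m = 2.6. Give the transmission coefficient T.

T = 0.00167

Since E < U the interior solution is evanescent with decay constant κ = √(2m(U − E))/ℏ = 7.179.
κw = 3.410, sinh(κw) = 15.11.
Matching ψ, ψ′ at both faces gives T = [1 + U² sinh²(κw) / (4E(U − E))]⁻¹ = 1/597.6 = 0.00167.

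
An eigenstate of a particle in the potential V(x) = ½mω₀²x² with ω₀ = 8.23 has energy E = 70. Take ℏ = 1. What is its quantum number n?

n = 8

E_n = ℏω₀(n + ½) ⇒ n = E/(ℏω₀) − ½ = 70/8.23 − 0.5 = 8.005 → n = 8.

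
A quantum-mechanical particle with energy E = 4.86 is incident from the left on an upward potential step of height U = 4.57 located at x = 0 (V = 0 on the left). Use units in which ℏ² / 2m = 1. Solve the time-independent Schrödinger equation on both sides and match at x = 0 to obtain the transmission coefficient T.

The wavenumbers are k₁ = √(2mE)/ℏ = 2.205 on the left and k₂ = √(2m(E − U))/ℏ = 0.5385 on the right.
Continuity of ψ and ψ′ at the step yields the reflection amplitude r = (k₁ − k₂)/(k₁ + k₂) = 0.6074; thus R = |r|² = 0.3689, T = 0.6311.

T = 0.631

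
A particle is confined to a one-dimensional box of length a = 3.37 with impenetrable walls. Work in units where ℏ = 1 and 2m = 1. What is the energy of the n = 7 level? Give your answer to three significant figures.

E = 42.6

Requiring ψ(0) = ψ(a) = 0 quantises k = nπ/a, hence E_n = ℏ²k²/2m = n²π²ℏ²/(2ma²).
E_7 = 7² × π² / (2 × 0.5 × 3.37²) = 42.58.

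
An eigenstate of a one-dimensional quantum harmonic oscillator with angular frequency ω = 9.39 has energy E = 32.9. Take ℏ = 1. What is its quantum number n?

Invert E_n = (n + ½)ℏω: n = E/ℏω − ½ = 3.004, so n = 3.

n = 3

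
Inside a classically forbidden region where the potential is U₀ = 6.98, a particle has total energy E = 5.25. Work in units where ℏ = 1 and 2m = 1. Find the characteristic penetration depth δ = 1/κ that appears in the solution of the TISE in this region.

Since E < U₀ the TISE in this region is ψ'' = κ²ψ with κ = √(2m(U₀ − E))/ℏ.
κ = √(2 × 0.5 × 1.73) = 1.315. The penetration depth is δ = 1/κ = 0.760.

δ = 0.760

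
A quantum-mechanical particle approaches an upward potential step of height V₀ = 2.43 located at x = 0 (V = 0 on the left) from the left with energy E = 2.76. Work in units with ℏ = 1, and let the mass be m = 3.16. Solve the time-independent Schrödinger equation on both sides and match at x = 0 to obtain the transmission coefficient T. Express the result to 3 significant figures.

T = 0.764

The wavenumbers are k₁ = √(2mE)/ℏ = 4.177 on the left and k₂ = √(2m(E − V₀))/ℏ = 1.444 on the right.
Continuity of ψ and ψ′ at the step yields the reflection amplitude r = (k₁ − k₂)/(k₁ + k₂) = 0.4861; thus R = |r|² = 0.2363, T = 0.7637.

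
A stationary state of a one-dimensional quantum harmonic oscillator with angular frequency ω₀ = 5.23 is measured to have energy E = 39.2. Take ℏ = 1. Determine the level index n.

n = 7

Invert E_n = (n + ½)ℏω₀: n = E/ℏω₀ − ½ = 6.995, so n = 7.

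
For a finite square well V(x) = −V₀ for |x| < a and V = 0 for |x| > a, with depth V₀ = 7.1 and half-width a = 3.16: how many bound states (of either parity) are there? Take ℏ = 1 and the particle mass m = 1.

N = 8

Define the well-strength parameter z₀ = (a/ℏ)√(2mV₀) = 3.16 × √(2·1·7.1) = 11.91.
The even/odd transcendental equations gain one root per π/2 in z₀, giving N = 1 + ⌊2z₀/π⌋ = 1 + ⌊7.581⌋ = 8.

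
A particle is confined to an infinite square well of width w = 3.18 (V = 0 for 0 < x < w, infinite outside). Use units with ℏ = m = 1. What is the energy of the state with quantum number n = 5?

E = 12.2

The infinite-well eigenfunctions ψ_n = √(2/w) sin(nπx/w) vanish at both walls, giving E_n = n²π²ℏ²/(2mw²).
E_5 = 5² × π² / (2 × 1 × 3.18²) = 12.20.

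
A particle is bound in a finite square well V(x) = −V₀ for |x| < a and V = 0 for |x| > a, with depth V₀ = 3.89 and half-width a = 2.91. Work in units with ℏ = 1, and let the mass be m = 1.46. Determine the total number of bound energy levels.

The dimensionless depth is z₀ = a√(2mV₀)/ℏ = 2.91 × √(11.36) = 9.808.
The even/odd transcendental equations gain one root per π/2 in z₀, giving N = 1 + ⌊2z₀/π⌋ = 1 + ⌊6.244⌋ = 7.

N = 7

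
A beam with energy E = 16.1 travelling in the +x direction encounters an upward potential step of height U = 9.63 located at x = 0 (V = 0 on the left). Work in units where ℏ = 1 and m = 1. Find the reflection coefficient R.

R = 0.0502

The wavenumbers are k₁ = √(2mE)/ℏ = 5.675 on the left and k₂ = √(2m(E − U))/ℏ = 3.597 on the right.
Continuity of ψ and ψ′ at the step yields the reflection amplitude r = (k₁ − k₂)/(k₁ + k₂) = 0.2240; thus R = |r|² = 0.05020, T = 0.9498.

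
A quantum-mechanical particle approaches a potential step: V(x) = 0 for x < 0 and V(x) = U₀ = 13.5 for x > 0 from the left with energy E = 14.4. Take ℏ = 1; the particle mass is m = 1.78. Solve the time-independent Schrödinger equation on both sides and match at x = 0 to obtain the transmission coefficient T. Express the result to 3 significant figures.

T = 0.640

On each side the TISE gives plane waves with k = √(2m(E − V))/ℏ: k₁ = √(2·1.78·14.4) = 7.160, k₂ = √(2·1.78·0.9) = 1.790.
Matching ψ and ψ′ at x = 0 gives r = (k₁ − k₂)/(k₁ + k₂), so R = r² = 0.3600 and T = 1 − R = 0.6400.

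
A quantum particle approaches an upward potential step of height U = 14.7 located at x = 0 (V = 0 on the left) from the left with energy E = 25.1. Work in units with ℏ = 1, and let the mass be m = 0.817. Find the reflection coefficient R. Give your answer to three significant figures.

R = 0.0470

On each side the TISE gives plane waves with k = √(2m(E − V))/ℏ: k₁ = √(2·0.817·25.1) = 6.404, k₂ = √(2·0.817·10.4) = 4.122.
Continuity of ψ and ψ′ at the step yields the reflection amplitude r = (k₁ − k₂)/(k₁ + k₂) = 0.2168; thus R = |r|² = 0.04699, T = 0.9530.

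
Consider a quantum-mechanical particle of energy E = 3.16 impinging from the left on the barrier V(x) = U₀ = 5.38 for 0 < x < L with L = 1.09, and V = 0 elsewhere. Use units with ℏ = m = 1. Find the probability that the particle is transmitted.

Since E < U₀ the interior solution is evanescent with decay constant κ = √(2m(U₀ − E))/ℏ = 2.107.
κL = 2.297, sinh(κL) = 4.921.
Matching ψ, ψ′ at both faces gives T = [1 + U₀² sinh²(κL) / (4E(U₀ − E))]⁻¹ = 1/25.98 = 0.0385.

T = 0.0385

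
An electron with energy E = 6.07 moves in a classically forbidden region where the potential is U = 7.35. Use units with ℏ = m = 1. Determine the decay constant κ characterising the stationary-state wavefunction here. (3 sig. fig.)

Since E < U the TISE in this region is ψ'' = κ²ψ with κ = √(2m(U − E))/ℏ.
κ = √(2 × 1 × 1.28) = 1.600.

κ = 1.60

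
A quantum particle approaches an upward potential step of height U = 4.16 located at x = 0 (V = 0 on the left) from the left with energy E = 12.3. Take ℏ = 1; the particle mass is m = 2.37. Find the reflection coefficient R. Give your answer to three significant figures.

The wavenumbers are k₁ = √(2mE)/ℏ = 7.636 on the left and k₂ = √(2m(E − U))/ℏ = 6.212 on the right.
Matching ψ and ψ′ at x = 0 gives r = (k₁ − k₂)/(k₁ + k₂), so R = r² = 0.01058 and T = 1 − R = 0.9894.

R = 0.0106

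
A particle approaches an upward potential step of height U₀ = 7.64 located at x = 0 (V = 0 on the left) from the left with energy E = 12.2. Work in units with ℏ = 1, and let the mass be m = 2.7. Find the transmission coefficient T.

The wavenumbers are k₁ = √(2mE)/ℏ = 8.117 on the left and k₂ = √(2m(E − U₀))/ℏ = 4.962 on the right.
Matching ψ and ψ′ at x = 0 gives r = (k₁ − k₂)/(k₁ + k₂), so R = r² = 0.05817 and T = 1 − R = 0.9418.

T = 0.942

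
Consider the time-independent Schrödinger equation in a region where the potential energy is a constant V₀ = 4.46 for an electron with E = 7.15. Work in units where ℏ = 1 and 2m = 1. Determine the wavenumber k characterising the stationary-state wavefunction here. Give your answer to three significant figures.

With E > V₀ the solution is oscillatory, ψ ∝ e^{±ikx} with k = √(2m(E − V₀))/ℏ.
k = √(2 × 0.5 × 2.69) = 1.640.

k = 1.64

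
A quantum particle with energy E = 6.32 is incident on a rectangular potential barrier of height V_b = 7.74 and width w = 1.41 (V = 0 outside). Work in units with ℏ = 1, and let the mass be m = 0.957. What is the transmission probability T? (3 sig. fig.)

T = 0.0229

Since E < V_b the interior solution is evanescent with decay constant κ = √(2m(V_b − E))/ℏ = 1.649.
κw = 2.325, sinh(κw) = 5.062.
Matching ψ, ψ′ at both faces gives T = [1 + V_b² sinh²(κw) / (4E(V_b − E))]⁻¹ = 1/43.76 = 0.0229.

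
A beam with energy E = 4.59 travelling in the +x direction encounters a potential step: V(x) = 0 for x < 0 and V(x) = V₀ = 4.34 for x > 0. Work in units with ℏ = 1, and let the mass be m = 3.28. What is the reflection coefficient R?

R = 0.386

On each side the TISE gives plane waves with k = √(2m(E − V))/ℏ: k₁ = √(2·3.28·4.59) = 5.487, k₂ = √(2·3.28·0.25) = 1.281.
Matching ψ and ψ′ at x = 0 gives r = (k₁ − k₂)/(k₁ + k₂), so R = r² = 0.3863 and T = 1 − R = 0.6137.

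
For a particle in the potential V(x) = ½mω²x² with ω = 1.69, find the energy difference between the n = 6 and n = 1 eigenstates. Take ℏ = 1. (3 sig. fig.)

ΔE = 8.45

E_n = ℏω(n + ½), so ΔE = (6 − 1) ℏω = 5 × 1.69 = 8.450.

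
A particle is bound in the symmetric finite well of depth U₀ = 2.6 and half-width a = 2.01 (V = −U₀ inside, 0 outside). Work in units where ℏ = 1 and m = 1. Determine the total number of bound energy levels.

Define the well-strength parameter z₀ = (a/ℏ)√(2mU₀) = 2.01 × √(2·1·2.6) = 4.584.
A new bound state (alternating even/odd) appears each time z₀ passes a multiple of π/2, so N = ⌊2z₀/π⌋ + 1 = ⌊2.918⌋ + 1 = 3.

N = 3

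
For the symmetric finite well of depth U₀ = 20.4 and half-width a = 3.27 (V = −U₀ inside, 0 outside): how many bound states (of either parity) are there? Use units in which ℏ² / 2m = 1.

N = 10

The dimensionless depth is z₀ = a√(2mU₀)/ℏ = 3.27 × √(20.40) = 14.77.
A new bound state (alternating even/odd) appears each time z₀ passes a multiple of π/2, so N = ⌊2z₀/π⌋ + 1 = ⌊9.402⌋ + 1 = 10.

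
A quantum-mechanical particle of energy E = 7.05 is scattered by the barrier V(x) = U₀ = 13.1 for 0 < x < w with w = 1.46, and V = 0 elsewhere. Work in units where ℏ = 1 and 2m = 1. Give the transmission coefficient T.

T = 0.00302

Since E < U₀ the interior solution is evanescent with decay constant κ = √(2m(U₀ − E))/ℏ = 2.460.
κw = 3.591, sinh(κw) = 18.12.
The exact tunnelling result is T⁻¹ = 1 + U₀² sinh²(κw) / [4E(U₀ − E)] = 331.4, so T = 0.00302.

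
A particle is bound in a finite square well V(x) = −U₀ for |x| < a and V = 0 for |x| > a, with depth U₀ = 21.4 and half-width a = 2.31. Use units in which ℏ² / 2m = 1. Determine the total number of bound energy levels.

N = 7

Define the well-strength parameter z₀ = (a/ℏ)√(2mU₀) = 2.31 × √(2·0.5·21.4) = 10.69.
The even/odd transcendental equations gain one root per π/2 in z₀, giving N = 1 + ⌊2z₀/π⌋ = 1 + ⌊6.803⌋ = 7.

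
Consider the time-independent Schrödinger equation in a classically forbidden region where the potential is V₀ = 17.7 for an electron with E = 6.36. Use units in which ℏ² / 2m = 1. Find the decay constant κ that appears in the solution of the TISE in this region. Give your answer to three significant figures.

Since E < V₀ the TISE in this region is ψ'' = κ²ψ with κ = √(2m(V₀ − E))/ℏ.
κ = √(2 × 0.5 × 11.34) = 3.367.

κ = 3.37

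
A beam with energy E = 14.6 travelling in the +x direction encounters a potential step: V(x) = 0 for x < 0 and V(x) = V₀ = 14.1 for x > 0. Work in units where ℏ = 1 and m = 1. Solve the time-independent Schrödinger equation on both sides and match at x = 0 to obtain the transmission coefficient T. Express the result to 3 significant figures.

T = 0.527

The wavenumbers are k₁ = √(2mE)/ℏ = 5.404 on the left and k₂ = √(2m(E − V₀))/ℏ = 1.000 on the right.
Continuity of ψ and ψ′ at the step yields the reflection amplitude r = (k₁ − k₂)/(k₁ + k₂) = 0.6877; thus R = |r|² = 0.4729, T = 0.5271.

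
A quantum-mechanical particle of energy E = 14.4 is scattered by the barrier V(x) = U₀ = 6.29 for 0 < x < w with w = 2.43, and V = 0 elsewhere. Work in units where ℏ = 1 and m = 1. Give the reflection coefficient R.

Above the barrier the interior wavenumber is k₂ = √(2m(E − U₀))/ℏ = 4.027, giving phase k₂w = 9.787.
T = [1 + U₀² sin²(k₂w) / (4E(E − U₀))]⁻¹ = 1/1.011 = 0.989.
R = 1 − T = 0.0105.

R = 0.0105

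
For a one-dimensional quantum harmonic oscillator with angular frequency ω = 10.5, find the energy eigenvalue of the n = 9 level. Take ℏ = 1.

E = 99.8

The oscillator eigenvalues are E_n = ℏω(n + ½), so E_9 = 10.5 × 9.5 = 99.75.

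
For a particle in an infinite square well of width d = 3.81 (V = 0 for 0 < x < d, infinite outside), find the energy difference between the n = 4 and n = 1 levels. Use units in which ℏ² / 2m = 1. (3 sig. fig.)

E_n = n²π²ℏ²/(2md²), so ΔE = (4² − 1²) π²ℏ²/(2md²).
ΔE = 15 × π² / (2 × 0.5 × 3.81²) = 10.20.

ΔE = 10.2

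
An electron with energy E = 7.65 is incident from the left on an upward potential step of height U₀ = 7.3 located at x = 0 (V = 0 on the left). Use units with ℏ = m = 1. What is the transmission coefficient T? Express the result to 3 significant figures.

T = 0.581

The wavenumbers are k₁ = √(2mE)/ℏ = 3.912 on the left and k₂ = √(2m(E − U₀))/ℏ = 0.8367 on the right.
Matching ψ and ψ′ at x = 0 gives r = (k₁ − k₂)/(k₁ + k₂), so R = r² = 0.4194 and T = 1 − R = 0.5806.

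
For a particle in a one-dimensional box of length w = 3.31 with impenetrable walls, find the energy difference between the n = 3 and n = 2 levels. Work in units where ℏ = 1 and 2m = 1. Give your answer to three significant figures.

E_n = n²π²ℏ²/(2mw²), so ΔE = (3² − 2²) π²ℏ²/(2mw²).
ΔE = 5 × π² / (2 × 0.5 × 3.31²) = 4.504.

ΔE = 4.50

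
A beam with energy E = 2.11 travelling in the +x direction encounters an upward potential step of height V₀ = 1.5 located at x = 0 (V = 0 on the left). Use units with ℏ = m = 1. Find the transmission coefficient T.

T = 0.910

The wavenumbers are k₁ = √(2mE)/ℏ = 2.054 on the left and k₂ = √(2m(E − V₀))/ℏ = 1.105 on the right.
Continuity of ψ and ψ′ at the step yields the reflection amplitude r = (k₁ − k₂)/(k₁ + k₂) = 0.3007; thus R = |r|² = 0.09040, T = 0.9096.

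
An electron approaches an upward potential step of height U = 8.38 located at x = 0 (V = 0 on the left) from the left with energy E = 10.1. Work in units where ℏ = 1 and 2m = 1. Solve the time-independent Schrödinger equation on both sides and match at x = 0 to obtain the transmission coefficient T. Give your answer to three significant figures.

T = 0.827

The wavenumbers are k₁ = √(2mE)/ℏ = 3.178 on the left and k₂ = √(2m(E − U))/ℏ = 1.311 on the right.
Continuity of ψ and ψ′ at the step yields the reflection amplitude r = (k₁ − k₂)/(k₁ + k₂) = 0.4158; thus R = |r|² = 0.1729, T = 0.8271.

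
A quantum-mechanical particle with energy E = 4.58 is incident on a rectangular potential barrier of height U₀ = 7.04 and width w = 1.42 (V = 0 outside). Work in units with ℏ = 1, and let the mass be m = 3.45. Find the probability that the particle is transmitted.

E < U₀: inside the barrier ψ ∝ e^{±κx} with κ = √(2m(U₀ − E))/ℏ = 4.120.
κw = 5.850, sinh(κw) = 173.7.
Matching ψ, ψ′ at both faces gives T = [1 + U₀² sinh²(κw) / (4E(U₀ − E))]⁻¹ = 1/33170 = 0.0000301.

T = 0.0000301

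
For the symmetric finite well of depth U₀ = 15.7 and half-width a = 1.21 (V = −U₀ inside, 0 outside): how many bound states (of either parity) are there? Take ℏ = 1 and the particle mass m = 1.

The dimensionless depth is z₀ = a√(2mU₀)/ℏ = 1.21 × √(31.40) = 6.780.
The even/odd transcendental equations gain one root per π/2 in z₀, giving N = 1 + ⌊2z₀/π⌋ = 1 + ⌊4.316⌋ = 5.

N = 5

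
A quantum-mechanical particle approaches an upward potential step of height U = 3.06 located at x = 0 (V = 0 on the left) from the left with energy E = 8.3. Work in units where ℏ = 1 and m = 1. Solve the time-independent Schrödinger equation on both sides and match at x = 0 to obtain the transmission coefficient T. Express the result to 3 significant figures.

T = 0.987

The wavenumbers are k₁ = √(2mE)/ℏ = 4.074 on the left and k₂ = √(2m(E − U))/ℏ = 3.237 on the right.
Matching ψ and ψ′ at x = 0 gives r = (k₁ − k₂)/(k₁ + k₂), so R = r² = 0.01311 and T = 1 − R = 0.9869.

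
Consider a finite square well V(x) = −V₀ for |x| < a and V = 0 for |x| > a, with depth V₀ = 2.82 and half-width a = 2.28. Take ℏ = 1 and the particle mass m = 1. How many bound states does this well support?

N = 4

Define the well-strength parameter z₀ = (a/ℏ)√(2mV₀) = 2.28 × √(2·1·2.82) = 5.415.
The even/odd transcendental equations gain one root per π/2 in z₀, giving N = 1 + ⌊2z₀/π⌋ = 1 + ⌊3.447⌋ = 4.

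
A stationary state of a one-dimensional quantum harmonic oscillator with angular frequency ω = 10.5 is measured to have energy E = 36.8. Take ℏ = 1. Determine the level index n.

Invert E_n = (n + ½)ℏω: n = E/ℏω − ½ = 3.005, so n = 3.

n = 3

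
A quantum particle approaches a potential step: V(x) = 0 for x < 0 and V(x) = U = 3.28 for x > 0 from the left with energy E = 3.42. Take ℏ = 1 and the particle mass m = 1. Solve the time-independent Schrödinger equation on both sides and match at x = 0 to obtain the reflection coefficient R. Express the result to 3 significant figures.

On each side the TISE gives plane waves with k = √(2m(E − V))/ℏ: k₁ = √(2·1·3.42) = 2.615, k₂ = √(2·1·0.14) = 0.5292.
Continuity of ψ and ψ′ at the step yields the reflection amplitude r = (k₁ − k₂)/(k₁ + k₂) = 0.6634; thus R = |r|² = 0.4402, T = 0.5598.

R = 0.440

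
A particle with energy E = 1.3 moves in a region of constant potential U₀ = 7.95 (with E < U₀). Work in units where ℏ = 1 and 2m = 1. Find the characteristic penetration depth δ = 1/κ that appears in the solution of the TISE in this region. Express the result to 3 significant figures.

Since E < U₀ the TISE in this region is ψ'' = κ²ψ with κ = √(2m(U₀ − E))/ℏ.
κ = √(2 × 0.5 × 6.65) = 2.579. The penetration depth is δ = 1/κ = 0.388.

δ = 0.388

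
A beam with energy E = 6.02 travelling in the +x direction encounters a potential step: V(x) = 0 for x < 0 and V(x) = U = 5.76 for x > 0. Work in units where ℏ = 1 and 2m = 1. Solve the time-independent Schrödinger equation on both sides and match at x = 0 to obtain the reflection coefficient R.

R = 0.430

The wavenumbers are k₁ = √(2mE)/ℏ = 2.454 on the left and k₂ = √(2m(E − U))/ℏ = 0.5099 on the right.
Continuity of ψ and ψ′ at the step yields the reflection amplitude r = (k₁ − k₂)/(k₁ + k₂) = 0.6559; thus R = |r|² = 0.4302, T = 0.5698.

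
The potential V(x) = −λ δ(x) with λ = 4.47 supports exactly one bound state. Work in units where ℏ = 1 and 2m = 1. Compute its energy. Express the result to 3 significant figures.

E = -5.00

For x ≠ 0 the bound state is ψ ∝ e^{−κ|x|}; integrating the TISE across the delta gives the cusp condition 2κ = 2mλ/ℏ², so κ = 2.235.
Then E = −ℏ²κ²/(2m) = −mλ²/(2ℏ²) = -4.995.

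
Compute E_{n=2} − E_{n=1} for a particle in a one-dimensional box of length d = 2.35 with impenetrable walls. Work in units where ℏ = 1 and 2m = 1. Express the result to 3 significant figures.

E_n = n²π²ℏ²/(2md²), so ΔE = (2² − 1²) π²ℏ²/(2md²).
ΔE = 3 × π² / (2 × 0.5 × 2.35²) = 5.361.

ΔE = 5.36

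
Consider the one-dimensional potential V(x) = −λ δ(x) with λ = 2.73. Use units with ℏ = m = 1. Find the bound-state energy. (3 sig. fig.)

The bound state is ψ(x) = √κ e^{−κ|x|}. The derivative jump ψ'(0⁺) − ψ'(0⁻) = −(2mλ/ℏ²)ψ(0) fixes κ = mλ/ℏ² = 2.730.
Then E = −ℏ²κ²/(2m) = −mλ²/(2ℏ²) = -3.726.

E = -3.73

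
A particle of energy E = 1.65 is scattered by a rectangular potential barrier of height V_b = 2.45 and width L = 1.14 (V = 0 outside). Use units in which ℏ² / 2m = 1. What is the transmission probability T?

T = 0.377

E < V_b: inside the barrier ψ ∝ e^{±κx} with κ = √(2m(V_b − E))/ℏ = 0.8944.
κL = 1.020, sinh(κL) = 1.206.
Matching ψ, ψ′ at both faces gives T = [1 + V_b² sinh²(κL) / (4E(V_b − E))]⁻¹ = 1/2.653 = 0.377.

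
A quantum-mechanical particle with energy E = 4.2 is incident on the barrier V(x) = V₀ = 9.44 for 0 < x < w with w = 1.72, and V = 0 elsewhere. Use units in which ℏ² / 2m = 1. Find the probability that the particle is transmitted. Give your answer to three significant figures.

T = 0.00150

Since E < V₀ the interior solution is evanescent with decay constant κ = √(2m(V₀ − E))/ℏ = 2.289.
κw = 3.937, sinh(κw) = 25.63.
Matching ψ, ψ′ at both faces gives T = [1 + V₀² sinh²(κw) / (4E(V₀ − E))]⁻¹ = 1/665.9 = 0.00150.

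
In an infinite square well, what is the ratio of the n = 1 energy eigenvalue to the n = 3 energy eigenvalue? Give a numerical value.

0.111111

E_n = n²π²ℏ²/(2mL²) so the ratio is n₂²/n₁² = 1/9 = 0.111111.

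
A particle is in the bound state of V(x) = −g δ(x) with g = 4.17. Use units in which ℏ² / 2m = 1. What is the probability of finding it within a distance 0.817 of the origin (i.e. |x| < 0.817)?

The normalised bound state is ψ = √κ e^{−κ|x|} with κ = mg/ℏ² = 2.085.
P(|x| < d) = ∫_{−d}^{d} κ e^{−2κ|x|} dx = 1 − e^{−2κd} = 1 − e^{−3.407} = 0.9669.

P = 0.967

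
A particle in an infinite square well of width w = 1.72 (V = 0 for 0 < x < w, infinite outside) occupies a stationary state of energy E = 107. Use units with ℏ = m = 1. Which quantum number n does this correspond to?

From E_n = n²π²ℏ²/(2mw²) invert to n = √(2mw²E)/(πℏ).
n = (1.72/π) × √(2 × 1 × 107) = 8.009 → n = 8.

n = 8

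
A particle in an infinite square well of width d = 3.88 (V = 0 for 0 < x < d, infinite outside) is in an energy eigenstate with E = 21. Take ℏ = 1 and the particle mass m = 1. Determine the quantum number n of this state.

n = 8

For an infinite well E_n = n²π²ℏ²/(2md²), so n = (d/πℏ)√(2mE).
n = (3.88/π) × √(2 × 1 × 21) = 8.004 → n = 8.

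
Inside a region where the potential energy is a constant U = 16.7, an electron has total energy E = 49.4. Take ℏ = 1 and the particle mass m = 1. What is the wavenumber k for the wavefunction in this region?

k = 8.09

With E > U the solution is oscillatory, ψ ∝ e^{±ikx} with k = √(2m(E − U))/ℏ.
k = √(2 × 1 × 32.7) = 8.087.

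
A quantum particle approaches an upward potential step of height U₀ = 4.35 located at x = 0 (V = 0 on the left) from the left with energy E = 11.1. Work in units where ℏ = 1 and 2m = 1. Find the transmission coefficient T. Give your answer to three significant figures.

The wavenumbers are k₁ = √(2mE)/ℏ = 3.332 on the left and k₂ = √(2m(E − U₀))/ℏ = 2.598 on the right.
Continuity of ψ and ψ′ at the step yields the reflection amplitude r = (k₁ − k₂)/(k₁ + k₂) = 0.1237; thus R = |r|² = 0.01531, T = 0.9847.

T = 0.985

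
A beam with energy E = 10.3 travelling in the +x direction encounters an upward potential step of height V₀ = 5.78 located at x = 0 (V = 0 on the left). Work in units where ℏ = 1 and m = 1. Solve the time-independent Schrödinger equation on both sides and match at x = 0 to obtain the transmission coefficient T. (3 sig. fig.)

On each side the TISE gives plane waves with k = √(2m(E − V))/ℏ: k₁ = √(2·1·10.3) = 4.539, k₂ = √(2·1·4.52) = 3.007.
Continuity of ψ and ψ′ at the step yields the reflection amplitude r = (k₁ − k₂)/(k₁ + k₂) = 0.2030; thus R = |r|² = 0.04123, T = 0.9588.

T = 0.959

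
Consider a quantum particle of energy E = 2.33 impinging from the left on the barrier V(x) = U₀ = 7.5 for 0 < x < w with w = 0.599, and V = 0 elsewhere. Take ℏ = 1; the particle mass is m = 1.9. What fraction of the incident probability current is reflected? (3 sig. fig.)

E < U₀: inside the barrier ψ ∝ e^{±κx} with κ = √(2m(U₀ − E))/ℏ = 4.432.
κw = 2.655, sinh(κw) = 7.077.
Matching ψ, ψ′ at both faces gives T = [1 + U₀² sinh²(κw) / (4E(U₀ − E))]⁻¹ = 1/59.47 = 0.0168.
R = 1 − T = 0.983.

R = 0.983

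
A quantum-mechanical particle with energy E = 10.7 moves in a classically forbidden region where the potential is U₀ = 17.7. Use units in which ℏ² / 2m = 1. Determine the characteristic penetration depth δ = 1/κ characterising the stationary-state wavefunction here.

δ = 0.378

Since E < U₀ the TISE in this region is ψ'' = κ²ψ with κ = √(2m(U₀ − E))/ℏ.
κ = √(2 × 0.5 × 7) = 2.646. The penetration depth is δ = 1/κ = 0.378.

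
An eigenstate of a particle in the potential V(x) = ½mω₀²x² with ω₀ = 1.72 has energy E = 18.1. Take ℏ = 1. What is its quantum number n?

n = 10

Invert E_n = (n + ½)ℏω₀: n = E/ℏω₀ − ½ = 10.023, so n = 10.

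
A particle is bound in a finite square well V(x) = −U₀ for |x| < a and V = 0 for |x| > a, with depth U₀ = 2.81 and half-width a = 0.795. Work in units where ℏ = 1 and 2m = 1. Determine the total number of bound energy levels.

The dimensionless depth is z₀ = a√(2mU₀)/ℏ = 0.795 × √(2.810) = 1.333.
A new bound state (alternating even/odd) appears each time z₀ passes a multiple of π/2, so N = ⌊2z₀/π⌋ + 1 = ⌊0.8484⌋ + 1 = 1.

N = 1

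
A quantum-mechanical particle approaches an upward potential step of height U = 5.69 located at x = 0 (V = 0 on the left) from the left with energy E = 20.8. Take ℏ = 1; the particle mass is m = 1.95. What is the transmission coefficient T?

T = 0.994

The wavenumbers are k₁ = √(2mE)/ℏ = 9.007 on the left and k₂ = √(2m(E − U))/ℏ = 7.677 on the right.
Matching ψ and ψ′ at x = 0 gives r = (k₁ − k₂)/(k₁ + k₂), so R = r² = 0.006357 and T = 1 − R = 0.9936.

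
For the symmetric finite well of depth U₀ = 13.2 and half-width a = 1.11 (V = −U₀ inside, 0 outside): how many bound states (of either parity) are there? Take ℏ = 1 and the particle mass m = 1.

Define the well-strength parameter z₀ = (a/ℏ)√(2mU₀) = 1.11 × √(2·1·13.2) = 5.703.
The even/odd transcendental equations gain one root per π/2 in z₀, giving N = 1 + ⌊2z₀/π⌋ = 1 + ⌊3.631⌋ = 4.

N = 4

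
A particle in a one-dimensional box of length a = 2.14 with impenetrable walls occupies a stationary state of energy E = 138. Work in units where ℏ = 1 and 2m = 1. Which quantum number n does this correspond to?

For an infinite well E_n = n²π²ℏ²/(2ma²), so n = (a/πℏ)√(2mE).
n = (2.14/π) × √(2 × 0.5 × 138) = 8.002 → n = 8.

n = 8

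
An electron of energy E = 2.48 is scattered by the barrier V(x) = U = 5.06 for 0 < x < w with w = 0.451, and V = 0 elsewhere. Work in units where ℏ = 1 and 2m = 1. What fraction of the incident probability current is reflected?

Since E < U the interior solution is evanescent with decay constant κ = √(2m(U − E))/ℏ = 1.606.
κw = 0.7244, sinh(κw) = 0.7895.
Matching ψ, ψ′ at both faces gives T = [1 + U² sinh²(κw) / (4E(U − E))]⁻¹ = 1/1.623 = 0.616.
R = 1 − T = 0.384.

R = 0.384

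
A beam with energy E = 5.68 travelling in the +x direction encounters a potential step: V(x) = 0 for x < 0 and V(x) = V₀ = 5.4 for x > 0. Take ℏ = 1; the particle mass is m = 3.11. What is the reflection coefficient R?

R = 0.405

On each side the TISE gives plane waves with k = √(2m(E − V))/ℏ: k₁ = √(2·3.11·5.68) = 5.944, k₂ = √(2·3.11·0.28) = 1.320.
Matching ψ and ψ′ at x = 0 gives r = (k₁ − k₂)/(k₁ + k₂), so R = r² = 0.4053 and T = 1 − R = 0.5947.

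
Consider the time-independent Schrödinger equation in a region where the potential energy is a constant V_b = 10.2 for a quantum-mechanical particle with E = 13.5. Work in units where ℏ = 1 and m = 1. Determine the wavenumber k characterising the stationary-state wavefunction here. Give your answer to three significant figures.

k = 2.57

With E > V_b the solution is oscillatory, ψ ∝ e^{±ikx} with k = √(2m(E − V_b))/ℏ.
k = √(2 × 1 × 3.3) = 2.569.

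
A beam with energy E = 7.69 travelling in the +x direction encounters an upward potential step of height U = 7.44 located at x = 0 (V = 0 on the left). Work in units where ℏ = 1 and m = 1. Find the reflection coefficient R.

The wavenumbers are k₁ = √(2mE)/ℏ = 3.922 on the left and k₂ = √(2m(E − U))/ℏ = 0.7071 on the right.
Matching ψ and ψ′ at x = 0 gives r = (k₁ − k₂)/(k₁ + k₂), so R = r² = 0.4823 and T = 1 − R = 0.5177.

R = 0.482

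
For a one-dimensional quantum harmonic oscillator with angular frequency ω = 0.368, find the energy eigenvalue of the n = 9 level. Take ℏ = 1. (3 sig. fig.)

E = 3.50

Using E_n = (n + ½)ℏω: E_9 = 9.5 × 0.368 = 3.496.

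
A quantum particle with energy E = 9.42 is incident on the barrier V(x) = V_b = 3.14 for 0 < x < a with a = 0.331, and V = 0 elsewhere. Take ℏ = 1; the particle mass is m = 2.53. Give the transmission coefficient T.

Above the barrier the interior wavenumber is k₂ = √(2m(E − V_b))/ℏ = 5.637, giving phase k₂a = 1.866.
Matching at both interfaces gives T⁻¹ = 1 + V_b² sin²(k₂a) / [4E(E − V_b)] = 1.038, hence T = 0.963.

T = 0.963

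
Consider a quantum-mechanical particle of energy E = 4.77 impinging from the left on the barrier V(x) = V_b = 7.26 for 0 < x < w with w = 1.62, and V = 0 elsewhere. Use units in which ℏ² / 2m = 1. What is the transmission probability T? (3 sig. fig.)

E < V_b: inside the barrier ψ ∝ e^{±κx} with κ = √(2m(V_b − E))/ℏ = 1.578.
κw = 2.556, sinh(κw) = 6.405.
Matching ψ, ψ′ at both faces gives T = [1 + V_b² sinh²(κw) / (4E(V_b − E))]⁻¹ = 1/46.52 = 0.0215.

T = 0.0215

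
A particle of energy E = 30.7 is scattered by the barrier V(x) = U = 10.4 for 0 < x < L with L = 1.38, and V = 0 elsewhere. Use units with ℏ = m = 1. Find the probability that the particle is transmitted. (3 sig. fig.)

T = 0.985

Above the barrier the interior wavenumber is k₂ = √(2m(E − U))/ℏ = 6.372, giving phase k₂L = 8.793.
T = [1 + U² sin²(k₂L) / (4E(E − U))]⁻¹ = 1/1.015 = 0.985.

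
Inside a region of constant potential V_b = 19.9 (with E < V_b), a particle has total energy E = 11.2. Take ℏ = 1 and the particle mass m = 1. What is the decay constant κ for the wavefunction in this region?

Since E < V_b the TISE in this region is ψ'' = κ²ψ with κ = √(2m(V_b − E))/ℏ.
κ = √(2 × 1 × 8.7) = 4.171.

κ = 4.17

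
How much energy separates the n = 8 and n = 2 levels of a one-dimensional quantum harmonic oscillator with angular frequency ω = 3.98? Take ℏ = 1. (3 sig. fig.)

ΔE = 23.9

E_n = ℏω(n + ½), so ΔE = (8 − 2) ℏω = 6 × 3.98 = 23.88.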